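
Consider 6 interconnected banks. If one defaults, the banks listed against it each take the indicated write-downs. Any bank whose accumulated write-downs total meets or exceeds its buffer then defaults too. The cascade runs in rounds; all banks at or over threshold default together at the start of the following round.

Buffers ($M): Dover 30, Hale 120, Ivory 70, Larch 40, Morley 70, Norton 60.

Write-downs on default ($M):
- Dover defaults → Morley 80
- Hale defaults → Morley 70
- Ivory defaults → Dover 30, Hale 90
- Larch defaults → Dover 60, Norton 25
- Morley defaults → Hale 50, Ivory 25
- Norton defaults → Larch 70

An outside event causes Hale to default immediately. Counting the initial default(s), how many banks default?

2

Round 1 — Hale defaults (initial).
  Morley: +70 → 70 ≥ 70
Round 2 — Morley defaults.
  Ivory: +25 → 25 < 70
No further defaults.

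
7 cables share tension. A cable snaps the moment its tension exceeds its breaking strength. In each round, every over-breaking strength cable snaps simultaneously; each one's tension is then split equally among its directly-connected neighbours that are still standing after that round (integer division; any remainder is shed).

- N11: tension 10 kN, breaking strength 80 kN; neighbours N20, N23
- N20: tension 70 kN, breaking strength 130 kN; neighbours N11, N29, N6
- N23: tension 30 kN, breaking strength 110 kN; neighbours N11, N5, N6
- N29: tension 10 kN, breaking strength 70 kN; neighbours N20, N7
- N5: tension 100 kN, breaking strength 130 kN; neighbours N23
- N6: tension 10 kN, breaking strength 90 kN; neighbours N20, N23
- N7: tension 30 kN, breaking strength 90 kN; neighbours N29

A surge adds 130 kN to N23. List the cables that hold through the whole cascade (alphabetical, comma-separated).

Round 1 — N23 at 160 > 110. N23 snaps.
  N23 sheds 160 kN to N11, N5, N6: 53 each (1 lost).
    N11: 10+53 = 63 ≤ 80
    N5: 100+53 = 153 > 130
    N6: 10+53 = 63 ≤ 90
Round 2 — N5 snaps.
  N5 sheds 153 kN: no online neighbours, lost.
No further breaks.

N11, N20, N29, N6, N7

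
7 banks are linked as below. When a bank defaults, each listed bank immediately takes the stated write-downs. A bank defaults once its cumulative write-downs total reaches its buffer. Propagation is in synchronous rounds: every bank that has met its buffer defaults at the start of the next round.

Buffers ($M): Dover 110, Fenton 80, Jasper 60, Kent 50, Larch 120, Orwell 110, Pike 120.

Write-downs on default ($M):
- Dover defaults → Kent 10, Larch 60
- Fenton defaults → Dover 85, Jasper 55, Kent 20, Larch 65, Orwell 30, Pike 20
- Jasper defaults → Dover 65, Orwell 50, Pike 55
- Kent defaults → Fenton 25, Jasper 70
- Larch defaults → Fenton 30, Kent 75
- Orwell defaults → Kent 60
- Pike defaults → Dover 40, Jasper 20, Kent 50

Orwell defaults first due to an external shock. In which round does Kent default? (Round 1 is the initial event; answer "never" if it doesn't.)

Round 1 — Orwell defaults (initial).
  Kent: +60 → 60 ≥ 50
Round 2 — Kent defaults.
  Fenton: +25 → 25 < 80
  Jasper: +70 → 70 ≥ 60
Round 3 — Jasper defaults.
  Dover: +65 → 65 < 110
  Pike: +55 → 55 < 120
No further defaults.

2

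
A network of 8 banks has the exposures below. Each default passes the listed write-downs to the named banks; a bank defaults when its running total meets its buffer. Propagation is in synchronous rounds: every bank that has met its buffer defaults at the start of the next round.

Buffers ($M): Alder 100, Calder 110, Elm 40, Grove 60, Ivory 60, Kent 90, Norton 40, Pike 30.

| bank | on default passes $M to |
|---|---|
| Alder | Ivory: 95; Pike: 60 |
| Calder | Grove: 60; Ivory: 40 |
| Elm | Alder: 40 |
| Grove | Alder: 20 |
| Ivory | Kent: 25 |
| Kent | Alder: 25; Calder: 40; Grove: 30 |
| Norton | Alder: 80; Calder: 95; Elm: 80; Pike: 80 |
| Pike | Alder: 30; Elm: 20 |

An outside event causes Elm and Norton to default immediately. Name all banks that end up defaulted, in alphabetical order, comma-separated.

Round 1 — Elm, Norton default (initial).
  Alder: +40+80 → 120 ≥ 100
  Calder: +95 → 95 < 110
  Pike: +80 → 80 ≥ 30
Round 2 — Alder, Pike default.
  Ivory: +95 → 95 ≥ 60
Round 3 — Ivory defaults.
  Kent: +25 → 25 < 90
No further defaults.

Alder, Elm, Ivory, Norton, Pike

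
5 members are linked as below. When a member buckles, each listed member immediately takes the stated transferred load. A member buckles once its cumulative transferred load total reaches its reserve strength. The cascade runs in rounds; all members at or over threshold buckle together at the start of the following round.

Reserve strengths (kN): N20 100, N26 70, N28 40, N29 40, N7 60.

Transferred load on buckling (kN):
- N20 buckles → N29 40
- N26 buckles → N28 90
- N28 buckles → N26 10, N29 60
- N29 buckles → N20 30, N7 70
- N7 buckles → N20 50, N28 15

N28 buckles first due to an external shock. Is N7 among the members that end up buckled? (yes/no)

yes

Round 1 — N28 buckles (initial).
  N26: +10 → 10 < 70
  N29: +60 → 60 ≥ 40
Round 2 — N29 buckles.
  N20: +30 → 30 < 100
  N7: +70 → 70 ≥ 60
Round 3 — N7 buckles.
  N20: +50 → 80 < 100
No further bucklings.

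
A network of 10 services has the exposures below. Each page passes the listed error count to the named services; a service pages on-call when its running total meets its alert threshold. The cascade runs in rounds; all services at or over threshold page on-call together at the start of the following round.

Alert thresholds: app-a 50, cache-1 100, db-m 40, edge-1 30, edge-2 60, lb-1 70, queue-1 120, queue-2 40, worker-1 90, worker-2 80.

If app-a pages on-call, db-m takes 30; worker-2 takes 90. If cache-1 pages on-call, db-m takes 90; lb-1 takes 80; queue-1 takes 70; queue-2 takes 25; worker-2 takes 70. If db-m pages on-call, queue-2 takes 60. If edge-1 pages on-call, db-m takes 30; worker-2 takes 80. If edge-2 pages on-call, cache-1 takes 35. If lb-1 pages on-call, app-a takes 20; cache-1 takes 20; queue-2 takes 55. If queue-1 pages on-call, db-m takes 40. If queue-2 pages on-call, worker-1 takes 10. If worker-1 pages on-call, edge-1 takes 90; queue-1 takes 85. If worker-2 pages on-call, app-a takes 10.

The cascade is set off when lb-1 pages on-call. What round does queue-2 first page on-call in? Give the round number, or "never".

2

Round 1 — lb-1 pages on-call (initial).
  app-a: +20 → 20 < 50
  cache-1: +20 → 20 < 100
  queue-2: +55 → 55 ≥ 40
Round 2 — queue-2 pages on-call.
  worker-1: +10 → 10 < 90
No further pages.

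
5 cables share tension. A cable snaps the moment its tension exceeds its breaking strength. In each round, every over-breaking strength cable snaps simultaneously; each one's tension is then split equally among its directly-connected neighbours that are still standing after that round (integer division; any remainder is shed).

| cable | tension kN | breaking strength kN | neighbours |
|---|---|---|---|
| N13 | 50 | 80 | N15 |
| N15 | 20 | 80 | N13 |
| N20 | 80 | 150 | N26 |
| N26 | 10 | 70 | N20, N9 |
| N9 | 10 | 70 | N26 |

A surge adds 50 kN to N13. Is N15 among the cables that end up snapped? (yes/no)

yes

Round 1 — N13 at 100 > 80. N13 snaps.
  N13 sheds 100 kN to N15: 100 each.
    N15: 20+100 = 120 > 80
Round 2 — N15 snaps.
  N15 sheds 120 kN: no online neighbours, lost.
No further breaks.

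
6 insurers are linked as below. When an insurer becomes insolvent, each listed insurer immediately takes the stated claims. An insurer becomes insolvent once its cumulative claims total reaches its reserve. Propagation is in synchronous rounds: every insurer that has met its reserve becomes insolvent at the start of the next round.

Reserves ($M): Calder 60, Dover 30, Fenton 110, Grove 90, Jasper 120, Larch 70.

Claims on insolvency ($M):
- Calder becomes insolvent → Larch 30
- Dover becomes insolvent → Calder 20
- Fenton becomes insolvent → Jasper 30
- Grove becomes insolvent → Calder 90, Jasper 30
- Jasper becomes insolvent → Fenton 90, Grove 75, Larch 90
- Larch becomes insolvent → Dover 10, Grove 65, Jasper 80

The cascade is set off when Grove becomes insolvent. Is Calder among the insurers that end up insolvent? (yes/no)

yes

Round 1 — Grove becomes insolvent (initial).
  Calder: +90 → 90 ≥ 60
  Jasper: +30 → 30 < 120
Round 2 — Calder becomes insolvent.
  Larch: +30 → 30 < 70
No further insolvencies.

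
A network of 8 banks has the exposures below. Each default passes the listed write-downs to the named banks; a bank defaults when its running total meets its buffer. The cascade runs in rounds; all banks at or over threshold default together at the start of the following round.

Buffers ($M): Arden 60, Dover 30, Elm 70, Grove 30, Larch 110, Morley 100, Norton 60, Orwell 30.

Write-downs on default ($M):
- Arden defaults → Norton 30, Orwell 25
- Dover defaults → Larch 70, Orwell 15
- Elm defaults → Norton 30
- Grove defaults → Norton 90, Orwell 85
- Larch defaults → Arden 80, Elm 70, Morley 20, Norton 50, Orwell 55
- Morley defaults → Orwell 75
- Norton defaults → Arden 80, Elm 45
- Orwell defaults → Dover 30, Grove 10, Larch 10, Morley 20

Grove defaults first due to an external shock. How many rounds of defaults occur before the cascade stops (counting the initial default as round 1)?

Round 1 — Grove defaults (initial).
  Norton: +90 → 90 ≥ 60
  Orwell: +85 → 85 ≥ 30
Round 2 — Norton, Orwell default.
  Arden: +80 → 80 ≥ 60
  Dover: +30 → 30 ≥ 30
  Elm: +45 → 45 < 70
  Larch: +10 → 10 < 110
  Morley: +20 → 20 < 100
Round 3 — Arden, Dover default.
  Larch: +70 → 80 < 110
No further defaults.

3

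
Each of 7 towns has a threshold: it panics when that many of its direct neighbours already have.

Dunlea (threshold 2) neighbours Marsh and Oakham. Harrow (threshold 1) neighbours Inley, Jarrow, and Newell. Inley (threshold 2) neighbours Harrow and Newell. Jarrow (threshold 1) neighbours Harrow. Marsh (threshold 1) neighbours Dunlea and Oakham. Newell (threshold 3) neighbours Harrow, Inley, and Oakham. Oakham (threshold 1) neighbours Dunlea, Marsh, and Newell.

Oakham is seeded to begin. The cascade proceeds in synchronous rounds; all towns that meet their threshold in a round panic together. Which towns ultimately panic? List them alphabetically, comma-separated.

Round 1 — Oakham panics (initial).
Round 2 — checking thresholds:
  Dunlea: 1 of 2 neighbours < 2, holds.
  Marsh: 1 of 2 neighbours ≥ 1, panics.
  Newell: 1 of 3 neighbours < 3, holds.
Round 3 — checking thresholds:
  Dunlea: 2 of 2 neighbours ≥ 2, panics.
  Newell: 1 of 3 neighbours < 3, holds.
Round 4 — no new panics; cascade stops.

Dunlea, Marsh, Oakham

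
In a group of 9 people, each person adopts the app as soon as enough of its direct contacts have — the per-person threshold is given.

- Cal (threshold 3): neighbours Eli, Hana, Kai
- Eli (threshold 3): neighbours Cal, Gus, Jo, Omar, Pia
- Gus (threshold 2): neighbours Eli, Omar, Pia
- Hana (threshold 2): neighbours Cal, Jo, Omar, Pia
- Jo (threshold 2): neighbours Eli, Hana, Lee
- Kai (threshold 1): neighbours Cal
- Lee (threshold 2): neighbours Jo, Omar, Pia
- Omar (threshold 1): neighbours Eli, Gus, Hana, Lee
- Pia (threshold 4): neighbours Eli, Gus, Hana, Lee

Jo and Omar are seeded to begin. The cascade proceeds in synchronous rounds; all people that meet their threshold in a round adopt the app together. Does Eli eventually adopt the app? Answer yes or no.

no

Round 1 — Jo, Omar adopt the app (initial).
Round 2 — checking thresholds:
  Eli: 2 of 5 neighbours < 3, below threshold.
  Gus: 1 of 3 neighbours < 2, below threshold.
  Hana: 2 of 4 neighbours ≥ 2, adopts the app.
  Lee: 2 of 3 neighbours ≥ 2, adopts the app.
Round 3 — no new adoptions; cascade stops.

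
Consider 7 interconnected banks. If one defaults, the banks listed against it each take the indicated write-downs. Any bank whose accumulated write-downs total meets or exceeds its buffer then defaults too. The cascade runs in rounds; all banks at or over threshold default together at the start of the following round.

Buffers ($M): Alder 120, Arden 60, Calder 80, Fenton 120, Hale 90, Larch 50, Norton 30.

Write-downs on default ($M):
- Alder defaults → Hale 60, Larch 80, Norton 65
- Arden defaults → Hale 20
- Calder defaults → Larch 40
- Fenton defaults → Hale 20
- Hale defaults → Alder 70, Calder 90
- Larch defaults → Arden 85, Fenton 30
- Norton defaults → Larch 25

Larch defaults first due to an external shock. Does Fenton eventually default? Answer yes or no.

Round 1 — Larch defaults (initial).
  Arden: +85 → 85 ≥ 60
  Fenton: +30 → 30 < 120
Round 2 — Arden defaults.
  Hale: +20 → 20 < 90
No further defaults.

no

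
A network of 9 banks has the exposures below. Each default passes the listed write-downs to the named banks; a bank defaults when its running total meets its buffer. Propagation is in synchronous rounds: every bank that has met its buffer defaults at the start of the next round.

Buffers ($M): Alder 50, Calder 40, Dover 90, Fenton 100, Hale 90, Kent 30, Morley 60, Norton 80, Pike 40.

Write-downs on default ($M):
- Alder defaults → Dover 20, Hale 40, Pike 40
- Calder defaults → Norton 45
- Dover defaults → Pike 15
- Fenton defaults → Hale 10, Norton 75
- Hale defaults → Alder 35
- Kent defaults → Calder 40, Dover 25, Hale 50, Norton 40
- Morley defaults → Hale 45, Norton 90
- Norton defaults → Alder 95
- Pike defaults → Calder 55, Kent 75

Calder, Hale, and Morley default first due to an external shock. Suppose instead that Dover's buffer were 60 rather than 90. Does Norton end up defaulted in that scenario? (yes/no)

yes

With Dover's buffer at 60:
Round 1 — Calder, Hale, Morley default (initial).
  Alder: +35 → 35 < 50
  Norton: +45+90 → 135 ≥ 80
Round 2 — Norton defaults.
  Alder: +95 → 130 ≥ 50
Round 3 — Alder defaults.
  Dover: +20 → 20 < 60
  Pike: +40 → 40 ≥ 40
Round 4 — Pike defaults.
  Kent: +75 → 75 ≥ 30
Round 5 — Kent defaults.
  Dover: +25 → 45 < 60
No further defaults.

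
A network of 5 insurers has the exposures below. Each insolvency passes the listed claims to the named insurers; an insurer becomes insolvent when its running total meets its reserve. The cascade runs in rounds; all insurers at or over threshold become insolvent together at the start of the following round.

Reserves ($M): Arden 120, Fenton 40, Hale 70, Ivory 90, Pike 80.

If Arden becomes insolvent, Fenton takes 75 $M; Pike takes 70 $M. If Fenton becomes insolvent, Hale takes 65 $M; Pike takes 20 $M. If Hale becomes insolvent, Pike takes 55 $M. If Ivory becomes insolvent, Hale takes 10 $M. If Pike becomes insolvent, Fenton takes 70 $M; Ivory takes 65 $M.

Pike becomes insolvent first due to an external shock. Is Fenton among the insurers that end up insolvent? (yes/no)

yes

Round 1 — Pike becomes insolvent (initial).
  Fenton: +70 → 70 ≥ 40
  Ivory: +65 → 65 < 90
Round 2 — Fenton becomes insolvent.
  Hale: +65 → 65 < 70
No further insolvencies.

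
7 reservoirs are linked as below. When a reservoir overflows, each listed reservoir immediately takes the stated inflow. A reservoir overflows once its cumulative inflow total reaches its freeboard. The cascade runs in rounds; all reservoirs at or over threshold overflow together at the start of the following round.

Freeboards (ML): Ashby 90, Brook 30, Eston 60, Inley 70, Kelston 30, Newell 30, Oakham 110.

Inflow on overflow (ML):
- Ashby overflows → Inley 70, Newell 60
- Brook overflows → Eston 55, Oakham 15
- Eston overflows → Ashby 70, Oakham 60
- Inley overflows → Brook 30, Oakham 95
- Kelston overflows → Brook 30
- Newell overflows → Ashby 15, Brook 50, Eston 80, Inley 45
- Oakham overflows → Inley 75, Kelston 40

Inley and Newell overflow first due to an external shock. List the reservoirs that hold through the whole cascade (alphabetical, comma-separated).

Round 1 — Inley, Newell overflow (initial).
  Ashby: +15 → 15 < 90
  Brook: +30+50 → 80 ≥ 30
  Eston: +80 → 80 ≥ 60
  Oakham: +95 → 95 < 110
Round 2 — Brook, Eston overflow.
  Ashby: +70 → 85 < 90
  Oakham: +15+60 → 170 ≥ 110
Round 3 — Oakham overflows.
  Kelston: +40 → 40 ≥ 30
Round 4 — Kelston overflows.
No further overflows.

Ashby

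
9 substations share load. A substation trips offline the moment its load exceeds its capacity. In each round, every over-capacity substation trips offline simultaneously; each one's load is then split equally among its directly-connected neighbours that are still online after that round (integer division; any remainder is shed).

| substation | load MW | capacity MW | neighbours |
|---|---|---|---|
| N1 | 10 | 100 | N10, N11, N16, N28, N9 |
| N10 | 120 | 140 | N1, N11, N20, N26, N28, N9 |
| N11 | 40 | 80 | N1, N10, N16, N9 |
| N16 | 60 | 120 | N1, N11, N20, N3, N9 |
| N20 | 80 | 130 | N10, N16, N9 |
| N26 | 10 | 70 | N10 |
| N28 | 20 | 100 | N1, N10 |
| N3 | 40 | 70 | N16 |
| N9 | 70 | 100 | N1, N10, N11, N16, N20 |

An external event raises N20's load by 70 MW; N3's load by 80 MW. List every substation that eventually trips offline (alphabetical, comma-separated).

N1, N10, N11, N16, N20, N28, N3, N9

Round 1 — N20 at 150 > 130; N3 at 120 > 70. N20, N3 trip offline.
  N20 sheds 150 MW to N10, N16, N9: 50 each.
    N10: 120+50 = 170 > 140
    N16: 60+50 = 110 ≤ 120
    N9: 70+50 = 120 > 100
  N3 sheds 120 MW to N16: 120 each.
    N16: 110+120 = 230 > 120
Round 2 — N10, N16, N9 trip offline.
  N10 sheds 170 MW to N1, N11, N26, N28: 42 each (2 lost).
    N1: 10+42 = 52 ≤ 100
    N11: 40+42 = 82 > 80
    N26: 10+42 = 52 ≤ 70
    N28: 20+42 = 62 ≤ 100
  N16 sheds 230 MW to N1, N11: 115 each.
    N1: 52+115 = 167 > 100
    N11: 82+115 = 197 > 80
  N9 sheds 120 MW to N1, N11: 60 each.
    N1: 167+60 = 227 > 100
    N11: 197+60 = 257 > 80
Round 3 — N1, N11 trip offline.
  N1 sheds 227 MW to N28: 227 each.
    N28: 62+227 = 289 > 100
  N11 sheds 257 MW: no online neighbours, lost.
Round 4 — N28 trips offline.
  N28 sheds 289 MW: no online neighbours, lost.
No further trips.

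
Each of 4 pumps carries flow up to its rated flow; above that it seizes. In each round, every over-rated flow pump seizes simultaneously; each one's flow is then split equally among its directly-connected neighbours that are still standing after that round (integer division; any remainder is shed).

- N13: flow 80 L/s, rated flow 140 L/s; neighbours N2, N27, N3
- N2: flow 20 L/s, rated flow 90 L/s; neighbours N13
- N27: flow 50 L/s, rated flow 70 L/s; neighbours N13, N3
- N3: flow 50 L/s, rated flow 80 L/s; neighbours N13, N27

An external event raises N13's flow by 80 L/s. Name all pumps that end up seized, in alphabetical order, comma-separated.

Round 1 — N13 at 160 > 140. N13 seizes.
  N13 sheds 160 L/s to N2, N27, N3: 53 each (1 lost).
    N2: 20+53 = 73 ≤ 90
    N27: 50+53 = 103 > 70
    N3: 50+53 = 103 > 80
Round 2 — N27, N3 seize.
  N27 sheds 103 L/s: no online neighbours, lost.
  N3 sheds 103 L/s: no online neighbours, lost.
No further seizures.

N13, N27, N3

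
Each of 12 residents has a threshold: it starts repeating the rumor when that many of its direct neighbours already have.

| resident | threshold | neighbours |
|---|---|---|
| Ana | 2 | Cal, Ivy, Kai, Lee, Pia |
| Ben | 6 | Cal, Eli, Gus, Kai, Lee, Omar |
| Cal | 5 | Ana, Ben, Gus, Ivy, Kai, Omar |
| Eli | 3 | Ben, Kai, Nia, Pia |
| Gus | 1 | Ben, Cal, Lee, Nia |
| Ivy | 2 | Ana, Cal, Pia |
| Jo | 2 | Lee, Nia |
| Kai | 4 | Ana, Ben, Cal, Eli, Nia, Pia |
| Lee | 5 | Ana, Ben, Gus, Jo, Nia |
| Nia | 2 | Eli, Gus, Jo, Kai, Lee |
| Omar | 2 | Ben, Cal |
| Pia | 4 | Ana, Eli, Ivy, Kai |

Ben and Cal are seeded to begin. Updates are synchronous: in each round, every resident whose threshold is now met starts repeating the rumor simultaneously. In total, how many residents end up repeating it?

4

Round 1 — Ben, Cal start repeating the rumor (initial).
Round 2 — checking thresholds:
  Ana: 1 of 5 neighbours < 2, below threshold.
  Eli: 1 of 4 neighbours < 3, below threshold.
  Gus: 2 of 4 neighbours ≥ 1, starts repeating the rumor.
  Ivy: 1 of 3 neighbours < 2, below threshold.
  Kai: 2 of 6 neighbours < 4, below threshold.
  Lee: 1 of 5 neighbours < 5, below threshold.
  Omar: 2 of 2 neighbours ≥ 2, starts repeating the rumor.
Round 3 — no new spreads; cascade stops.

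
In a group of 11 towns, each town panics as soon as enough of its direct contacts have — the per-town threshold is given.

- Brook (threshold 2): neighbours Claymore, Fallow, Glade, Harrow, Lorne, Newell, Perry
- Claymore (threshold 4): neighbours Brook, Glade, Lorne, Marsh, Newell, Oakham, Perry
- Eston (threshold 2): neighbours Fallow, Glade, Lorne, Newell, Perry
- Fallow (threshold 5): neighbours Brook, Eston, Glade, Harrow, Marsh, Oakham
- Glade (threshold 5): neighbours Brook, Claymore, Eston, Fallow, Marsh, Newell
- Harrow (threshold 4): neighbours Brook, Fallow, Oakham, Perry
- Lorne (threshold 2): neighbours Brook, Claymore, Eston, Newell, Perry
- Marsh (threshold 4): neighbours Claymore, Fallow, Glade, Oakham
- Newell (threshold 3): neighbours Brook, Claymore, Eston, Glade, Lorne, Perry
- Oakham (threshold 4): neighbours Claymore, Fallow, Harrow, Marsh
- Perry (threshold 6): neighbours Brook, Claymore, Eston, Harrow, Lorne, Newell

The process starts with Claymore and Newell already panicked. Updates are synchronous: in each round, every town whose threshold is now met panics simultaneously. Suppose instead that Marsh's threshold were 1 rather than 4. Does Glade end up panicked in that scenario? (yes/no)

With Marsh's threshold at 1:
Round 1 — Claymore, Newell panic (initial).
Round 2 — checking thresholds:
  Brook: 2 of 7 neighbours ≥ 2, panics.
  Eston: 1 of 5 neighbours < 2, below threshold.
  Glade: 2 of 6 neighbours < 5, below threshold.
  Lorne: 2 of 5 neighbours ≥ 2, panics.
  Marsh: 1 of 4 neighbours ≥ 1, panics.
  Oakham: 1 of 4 neighbours < 4, below threshold.
  Perry: 2 of 6 neighbours < 6, below threshold.
Round 3 — checking thresholds:
  Eston: 2 of 5 neighbours ≥ 2, panics.
  Fallow: 2 of 6 neighbours < 5, below threshold.
  Glade: 4 of 6 neighbours < 5, below threshold.
  Harrow: 1 of 4 neighbours < 4, below threshold.
  Oakham: 2 of 4 neighbours < 4, below threshold.
  Perry: 4 of 6 neighbours < 6, below threshold.
Round 4 — checking thresholds:
  Fallow: 3 of 6 neighbours < 5, below threshold.
  Glade: 5 of 6 neighbours ≥ 5, panics.
  Harrow: 1 of 4 neighbours < 4, below threshold.
  Oakham: 2 of 4 neighbours < 4, below threshold.
  Perry: 5 of 6 neighbours < 6, below threshold.
Round 5 — no new panics; cascade stops.

yes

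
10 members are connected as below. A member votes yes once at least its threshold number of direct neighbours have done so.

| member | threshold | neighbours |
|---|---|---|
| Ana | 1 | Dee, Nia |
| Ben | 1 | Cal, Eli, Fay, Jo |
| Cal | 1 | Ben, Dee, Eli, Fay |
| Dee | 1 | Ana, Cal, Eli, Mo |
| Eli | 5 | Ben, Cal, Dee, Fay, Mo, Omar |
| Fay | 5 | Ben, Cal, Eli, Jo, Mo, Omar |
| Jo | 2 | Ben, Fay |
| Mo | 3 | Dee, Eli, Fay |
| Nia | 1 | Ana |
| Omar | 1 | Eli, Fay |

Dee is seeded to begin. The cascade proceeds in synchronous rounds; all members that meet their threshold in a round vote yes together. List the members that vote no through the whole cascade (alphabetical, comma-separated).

Round 1 — Dee votes yes (initial).
Round 2 — checking thresholds:
  Ana: 1 of 2 neighbours ≥ 1, votes yes.
  Cal: 1 of 4 neighbours ≥ 1, votes yes.
  Eli: 1 of 6 neighbours < 5, holds.
  Mo: 1 of 3 neighbours < 3, holds.
Round 3 — checking thresholds:
  Ben: 1 of 4 neighbours ≥ 1, votes yes.
  Eli: 2 of 6 neighbours < 5, holds.
  Fay: 1 of 6 neighbours < 5, holds.
  Mo: 1 of 3 neighbours < 3, holds.
  Nia: 1 of 1 neighbours ≥ 1, votes yes.
Round 4 — no new yes votes; cascade stops.

Eli, Fay, Jo, Mo, Omar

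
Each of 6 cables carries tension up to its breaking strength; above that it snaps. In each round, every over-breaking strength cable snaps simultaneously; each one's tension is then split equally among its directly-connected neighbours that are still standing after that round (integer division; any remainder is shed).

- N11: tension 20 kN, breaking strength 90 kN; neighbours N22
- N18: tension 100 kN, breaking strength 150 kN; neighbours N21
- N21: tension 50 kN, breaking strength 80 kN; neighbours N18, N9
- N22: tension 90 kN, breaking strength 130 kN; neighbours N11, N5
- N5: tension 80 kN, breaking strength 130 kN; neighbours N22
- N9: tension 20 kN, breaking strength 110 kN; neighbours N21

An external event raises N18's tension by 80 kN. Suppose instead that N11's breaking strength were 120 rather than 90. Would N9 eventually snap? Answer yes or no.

yes

With N11's breaking strength at 120:
Round 1 — N18 at 180 > 150. N18 snaps.
  N18 sheds 180 kN to N21: 180 each.
    N21: 50+180 = 230 > 80
Round 2 — N21 snaps.
  N21 sheds 230 kN to N9: 230 each.
    N9: 20+230 = 250 > 110
Round 3 — N9 snaps.
  N9 sheds 250 kN: no online neighbours, lost.
No further breaks.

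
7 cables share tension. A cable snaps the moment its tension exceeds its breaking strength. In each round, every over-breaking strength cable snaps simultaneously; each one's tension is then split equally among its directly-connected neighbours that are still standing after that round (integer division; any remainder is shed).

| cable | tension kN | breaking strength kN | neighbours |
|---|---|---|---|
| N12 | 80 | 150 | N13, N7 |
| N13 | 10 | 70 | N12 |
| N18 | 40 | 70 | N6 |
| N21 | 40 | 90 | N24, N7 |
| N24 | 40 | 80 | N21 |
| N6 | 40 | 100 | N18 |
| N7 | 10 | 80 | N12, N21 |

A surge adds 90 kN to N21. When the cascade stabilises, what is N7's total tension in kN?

75

Round 1 — N21 at 130 > 90. N21 snaps.
  N21 sheds 130 kN to N24, N7: 65 each.
    N24: 40+65 = 105 > 80
    N7: 10+65 = 75 ≤ 80
Round 2 — N24 snaps.
  N24 sheds 105 kN: no online neighbours, lost.
No further breaks.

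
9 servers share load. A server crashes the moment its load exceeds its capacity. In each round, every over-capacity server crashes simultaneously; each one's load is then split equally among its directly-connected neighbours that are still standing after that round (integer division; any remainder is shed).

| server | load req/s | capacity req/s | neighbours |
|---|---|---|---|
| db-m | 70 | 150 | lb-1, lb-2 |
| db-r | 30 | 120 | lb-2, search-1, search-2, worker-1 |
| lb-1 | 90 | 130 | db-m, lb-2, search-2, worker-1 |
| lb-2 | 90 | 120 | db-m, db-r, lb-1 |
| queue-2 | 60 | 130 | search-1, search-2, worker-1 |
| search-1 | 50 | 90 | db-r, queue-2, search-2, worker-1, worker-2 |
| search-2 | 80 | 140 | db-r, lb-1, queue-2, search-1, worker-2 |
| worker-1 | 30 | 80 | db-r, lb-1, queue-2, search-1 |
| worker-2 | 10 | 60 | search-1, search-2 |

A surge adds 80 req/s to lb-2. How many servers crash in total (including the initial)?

Round 1 — lb-2 at 170 > 120. lb-2 crashes.
  lb-2 sheds 170 req/s to db-m, db-r, lb-1: 56 each (2 lost).
    db-m: 70+56 = 126 ≤ 150
    db-r: 30+56 = 86 ≤ 120
    lb-1: 90+56 = 146 > 130
Round 2 — lb-1 crashes.
  lb-1 sheds 146 req/s to db-m, search-2, worker-1: 48 each (2 lost).
    db-m: 126+48 = 174 > 150
    search-2: 80+48 = 128 ≤ 140
    worker-1: 30+48 = 78 ≤ 80
Round 3 — db-m crashes.
  db-m sheds 174 req/s: no online neighbours, lost.
No further crashes.

3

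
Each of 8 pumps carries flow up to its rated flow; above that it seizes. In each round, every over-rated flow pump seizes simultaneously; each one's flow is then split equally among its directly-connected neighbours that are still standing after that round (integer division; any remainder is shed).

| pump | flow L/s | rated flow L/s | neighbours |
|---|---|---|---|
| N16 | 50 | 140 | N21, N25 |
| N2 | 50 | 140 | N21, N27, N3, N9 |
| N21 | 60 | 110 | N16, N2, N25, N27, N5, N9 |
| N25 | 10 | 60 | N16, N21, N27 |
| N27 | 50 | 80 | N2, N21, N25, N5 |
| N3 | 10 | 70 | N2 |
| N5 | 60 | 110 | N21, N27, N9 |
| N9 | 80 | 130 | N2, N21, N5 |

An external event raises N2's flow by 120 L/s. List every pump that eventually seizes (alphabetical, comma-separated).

N16, N2, N21, N25, N27, N5, N9

Round 1 — N2 at 170 > 140. N2 seizes.
  N2 sheds 170 L/s to N21, N27, N3, N9: 42 each (2 lost).
    N21: 60+42 = 102 ≤ 110
    N27: 50+42 = 92 > 80
    N3: 10+42 = 52 ≤ 70
    N9: 80+42 = 122 ≤ 130
Round 2 — N27 seizes.
  N27 sheds 92 L/s to N21, N25, N5: 30 each (2 lost).
    N21: 102+30 = 132 > 110
    N25: 10+30 = 40 ≤ 60
    N5: 60+30 = 90 ≤ 110
Round 3 — N21 seizes.
  N21 sheds 132 L/s to N16, N25, N5, N9: 33 each.
    N16: 50+33 = 83 ≤ 140
    N25: 40+33 = 73 > 60
    N5: 90+33 = 123 > 110
    N9: 122+33 = 155 > 130
Round 4 — N25, N5, N9 seize.
  N25 sheds 73 L/s to N16: 73 each.
    N16: 83+73 = 156 > 140
  N5 sheds 123 L/s: no online neighbours, lost.
  N9 sheds 155 L/s: no online neighbours, lost.
Round 5 — N16 seizes.
  N16 sheds 156 L/s: no online neighbours, lost.
No further seizures.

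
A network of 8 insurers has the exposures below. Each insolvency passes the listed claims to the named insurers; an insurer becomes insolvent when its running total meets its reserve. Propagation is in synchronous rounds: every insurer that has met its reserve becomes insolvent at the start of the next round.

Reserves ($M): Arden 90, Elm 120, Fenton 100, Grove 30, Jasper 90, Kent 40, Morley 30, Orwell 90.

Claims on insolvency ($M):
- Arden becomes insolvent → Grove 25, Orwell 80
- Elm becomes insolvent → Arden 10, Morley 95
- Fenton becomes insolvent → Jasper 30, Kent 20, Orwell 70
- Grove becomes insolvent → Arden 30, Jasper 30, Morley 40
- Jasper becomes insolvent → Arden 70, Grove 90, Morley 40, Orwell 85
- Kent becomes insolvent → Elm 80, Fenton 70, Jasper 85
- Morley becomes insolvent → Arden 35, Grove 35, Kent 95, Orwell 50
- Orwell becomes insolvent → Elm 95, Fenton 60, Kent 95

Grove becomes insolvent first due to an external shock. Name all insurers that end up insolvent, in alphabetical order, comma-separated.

Round 1 — Grove becomes insolvent (initial).
  Arden: +30 → 30 < 90
  Jasper: +30 → 30 < 90
  Morley: +40 → 40 ≥ 30
Round 2 — Morley becomes insolvent.
  Arden: +35 → 65 < 90
  Kent: +95 → 95 ≥ 40
  Orwell: +50 → 50 < 90
Round 3 — Kent becomes insolvent.
  Elm: +80 → 80 < 120
  Fenton: +70 → 70 < 100
  Jasper: +85 → 115 ≥ 90
Round 4 — Jasper becomes insolvent.
  Arden: +70 → 135 ≥ 90
  Orwell: +85 → 135 ≥ 90
Round 5 — Arden, Orwell become insolvent.
  Elm: +95 → 175 ≥ 120
  Fenton: +60 → 130 ≥ 100
Round 6 — Elm, Fenton become insolvent.
No further insolvencies.

Arden, Elm, Fenton, Grove, Jasper, Kent, Morley, Orwell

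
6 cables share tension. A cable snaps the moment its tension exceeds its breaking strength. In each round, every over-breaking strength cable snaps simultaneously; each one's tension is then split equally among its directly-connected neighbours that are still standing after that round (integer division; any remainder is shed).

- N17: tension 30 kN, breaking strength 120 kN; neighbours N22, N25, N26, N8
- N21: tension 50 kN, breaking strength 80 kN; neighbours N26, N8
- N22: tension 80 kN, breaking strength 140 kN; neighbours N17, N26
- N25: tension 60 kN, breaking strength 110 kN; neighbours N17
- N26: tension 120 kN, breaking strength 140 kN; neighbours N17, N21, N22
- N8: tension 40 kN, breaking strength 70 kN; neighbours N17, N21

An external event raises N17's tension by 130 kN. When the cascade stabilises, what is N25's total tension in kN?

Round 1 — N17 at 160 > 120. N17 snaps.
  N17 sheds 160 kN to N22, N25, N26, N8: 40 each.
    N22: 80+40 = 120 ≤ 140
    N25: 60+40 = 100 ≤ 110
    N26: 120+40 = 160 > 140
    N8: 40+40 = 80 > 70
Round 2 — N26, N8 snap.
  N26 sheds 160 kN to N21, N22: 80 each.
    N21: 50+80 = 130 > 80
    N22: 120+80 = 200 > 140
  N8 sheds 80 kN to N21: 80 each.
    N21: 130+80 = 210 > 80
Round 3 — N21, N22 snap.
  N21 sheds 210 kN: no online neighbours, lost.
  N22 sheds 200 kN: no online neighbours, lost.
No further breaks.

100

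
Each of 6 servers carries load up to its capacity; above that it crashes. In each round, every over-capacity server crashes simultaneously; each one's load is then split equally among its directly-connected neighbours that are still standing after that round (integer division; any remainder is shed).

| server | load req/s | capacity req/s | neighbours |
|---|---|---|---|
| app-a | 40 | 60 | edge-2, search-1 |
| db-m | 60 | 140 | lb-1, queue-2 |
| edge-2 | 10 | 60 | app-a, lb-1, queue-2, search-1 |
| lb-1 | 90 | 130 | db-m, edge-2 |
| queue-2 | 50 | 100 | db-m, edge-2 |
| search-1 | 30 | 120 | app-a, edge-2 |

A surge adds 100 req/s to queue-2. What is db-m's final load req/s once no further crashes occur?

Round 1 — queue-2 at 150 > 100. queue-2 crashes.
  queue-2 sheds 150 req/s to db-m, edge-2: 75 each.
    db-m: 60+75 = 135 ≤ 140
    edge-2: 10+75 = 85 > 60
Round 2 — edge-2 crashes.
  edge-2 sheds 85 req/s to app-a, lb-1, search-1: 28 each (1 lost).
    app-a: 40+28 = 68 > 60
    lb-1: 90+28 = 118 ≤ 130
    search-1: 30+28 = 58 ≤ 120
Round 3 — app-a crashes.
  app-a sheds 68 req/s to search-1: 68 each.
    search-1: 58+68 = 126 > 120
Round 4 — search-1 crashes.
  search-1 sheds 126 req/s: no online neighbours, lost.
No further crashes.

135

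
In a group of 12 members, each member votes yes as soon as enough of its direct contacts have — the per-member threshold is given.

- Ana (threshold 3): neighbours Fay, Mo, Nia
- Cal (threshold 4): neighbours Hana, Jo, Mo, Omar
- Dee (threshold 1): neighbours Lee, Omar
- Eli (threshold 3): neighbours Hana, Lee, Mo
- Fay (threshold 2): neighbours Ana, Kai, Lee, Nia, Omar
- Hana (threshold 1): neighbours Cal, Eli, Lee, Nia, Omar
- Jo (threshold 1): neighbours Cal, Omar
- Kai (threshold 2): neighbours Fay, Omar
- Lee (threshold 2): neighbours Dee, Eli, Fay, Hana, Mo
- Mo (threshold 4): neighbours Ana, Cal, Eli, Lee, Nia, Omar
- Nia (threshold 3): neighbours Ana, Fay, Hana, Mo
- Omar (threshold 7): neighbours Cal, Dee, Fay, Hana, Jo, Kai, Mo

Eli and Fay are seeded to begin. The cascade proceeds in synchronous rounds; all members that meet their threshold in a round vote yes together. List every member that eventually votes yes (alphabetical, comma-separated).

Round 1 — Eli, Fay vote yes (initial).
Round 2 — checking thresholds:
  Ana: 1 of 3 neighbours < 3, holds.
  Hana: 1 of 5 neighbours ≥ 1, votes yes.
  Kai: 1 of 2 neighbours < 2, holds.
  Lee: 2 of 5 neighbours ≥ 2, votes yes.
  Mo: 1 of 6 neighbours < 4, holds.
  Nia: 1 of 4 neighbours < 3, holds.
  Omar: 1 of 7 neighbours < 7, holds.
Round 3 — checking thresholds:
  Ana: 1 of 3 neighbours < 3, holds.
  Cal: 1 of 4 neighbours < 4, holds.
  Dee: 1 of 2 neighbours ≥ 1, votes yes.
  Kai: 1 of 2 neighbours < 2, holds.
  Mo: 2 of 6 neighbours < 4, holds.
  Nia: 2 of 4 neighbours < 3, holds.
  Omar: 2 of 7 neighbours < 7, holds.
Round 4 — no new yes votes; cascade stops.

Dee, Eli, Fay, Hana, Lee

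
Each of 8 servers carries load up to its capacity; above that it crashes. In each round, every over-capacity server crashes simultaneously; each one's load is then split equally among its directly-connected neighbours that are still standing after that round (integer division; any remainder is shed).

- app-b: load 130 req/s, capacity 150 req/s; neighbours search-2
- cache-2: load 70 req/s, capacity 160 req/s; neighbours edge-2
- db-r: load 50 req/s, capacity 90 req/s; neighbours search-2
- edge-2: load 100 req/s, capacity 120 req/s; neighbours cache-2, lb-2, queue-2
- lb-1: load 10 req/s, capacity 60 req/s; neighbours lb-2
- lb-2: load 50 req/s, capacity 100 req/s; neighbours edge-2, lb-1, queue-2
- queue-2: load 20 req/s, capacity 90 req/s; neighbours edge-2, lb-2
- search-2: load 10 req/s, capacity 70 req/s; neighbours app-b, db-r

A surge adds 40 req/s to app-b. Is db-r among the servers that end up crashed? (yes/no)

yes

Round 1 — app-b at 170 > 150. app-b crashes.
  app-b sheds 170 req/s to search-2: 170 each.
    search-2: 10+170 = 180 > 70
Round 2 — search-2 crashes.
  search-2 sheds 180 req/s to db-r: 180 each.
    db-r: 50+180 = 230 > 90
Round 3 — db-r crashes.
  db-r sheds 230 req/s: no online neighbours, lost.
No further crashes.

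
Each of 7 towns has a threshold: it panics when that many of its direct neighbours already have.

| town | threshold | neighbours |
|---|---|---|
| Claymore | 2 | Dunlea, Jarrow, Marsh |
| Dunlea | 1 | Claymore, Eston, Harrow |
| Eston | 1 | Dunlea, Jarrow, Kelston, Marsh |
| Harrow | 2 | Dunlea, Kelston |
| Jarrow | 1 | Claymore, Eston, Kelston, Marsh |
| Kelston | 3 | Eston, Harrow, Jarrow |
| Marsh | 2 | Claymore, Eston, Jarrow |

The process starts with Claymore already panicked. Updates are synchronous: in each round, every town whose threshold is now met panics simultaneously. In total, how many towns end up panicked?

5

Round 1 — Claymore panics (initial).
Round 2 — checking thresholds:
  Dunlea: 1 of 3 neighbours ≥ 1, panics.
  Jarrow: 1 of 4 neighbours ≥ 1, panics.
  Marsh: 1 of 3 neighbours < 2, holds.
Round 3 — checking thresholds:
  Eston: 2 of 4 neighbours ≥ 1, panics.
  Harrow: 1 of 2 neighbours < 2, holds.
  Kelston: 1 of 3 neighbours < 3, holds.
  Marsh: 2 of 3 neighbours ≥ 2, panics.
Round 4 — no new panics; cascade stops.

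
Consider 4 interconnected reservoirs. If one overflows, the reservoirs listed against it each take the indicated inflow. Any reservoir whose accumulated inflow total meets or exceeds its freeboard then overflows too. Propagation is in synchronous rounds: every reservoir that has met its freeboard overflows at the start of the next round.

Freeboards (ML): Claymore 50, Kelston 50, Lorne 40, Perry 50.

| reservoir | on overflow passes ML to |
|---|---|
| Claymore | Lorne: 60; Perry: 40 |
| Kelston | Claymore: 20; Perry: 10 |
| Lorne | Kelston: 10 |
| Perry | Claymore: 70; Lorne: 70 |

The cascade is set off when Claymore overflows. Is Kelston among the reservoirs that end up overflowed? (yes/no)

no

Round 1 — Claymore overflows (initial).
  Lorne: +60 → 60 ≥ 40
  Perry: +40 → 40 < 50
Round 2 — Lorne overflows.
  Kelston: +10 → 10 < 50
No further overflows.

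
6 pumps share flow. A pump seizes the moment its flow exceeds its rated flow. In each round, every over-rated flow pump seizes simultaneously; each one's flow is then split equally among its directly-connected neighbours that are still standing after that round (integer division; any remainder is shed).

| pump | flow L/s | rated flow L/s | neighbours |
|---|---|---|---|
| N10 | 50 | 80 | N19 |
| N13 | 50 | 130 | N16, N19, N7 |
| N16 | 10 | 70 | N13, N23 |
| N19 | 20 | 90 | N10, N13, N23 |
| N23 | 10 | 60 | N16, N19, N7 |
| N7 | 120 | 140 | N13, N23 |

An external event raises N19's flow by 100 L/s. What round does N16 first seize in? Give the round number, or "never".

never

Round 1 — N19 at 120 > 90. N19 seizes.
  N19 sheds 120 L/s to N10, N13, N23: 40 each.
    N10: 50+40 = 90 > 80
    N13: 50+40 = 90 ≤ 130
    N23: 10+40 = 50 ≤ 60
Round 2 — N10 seizes.
  N10 sheds 90 L/s: no online neighbours, lost.
No further seizures.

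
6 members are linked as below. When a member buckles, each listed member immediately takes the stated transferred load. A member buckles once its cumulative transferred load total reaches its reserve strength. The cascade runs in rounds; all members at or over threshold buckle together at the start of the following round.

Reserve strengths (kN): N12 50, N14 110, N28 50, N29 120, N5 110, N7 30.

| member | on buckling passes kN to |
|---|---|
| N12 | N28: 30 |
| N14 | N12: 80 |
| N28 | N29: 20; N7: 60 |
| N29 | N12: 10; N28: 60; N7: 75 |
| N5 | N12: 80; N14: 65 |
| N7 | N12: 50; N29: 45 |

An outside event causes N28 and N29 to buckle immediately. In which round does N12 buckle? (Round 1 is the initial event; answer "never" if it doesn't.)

3

Round 1 — N28, N29 buckle (initial).
  N12: +10 → 10 < 50
  N7: +60+75 → 135 ≥ 30
Round 2 — N7 buckles.
  N12: +50 → 60 ≥ 50
Round 3 — N12 buckles.
No further bucklings.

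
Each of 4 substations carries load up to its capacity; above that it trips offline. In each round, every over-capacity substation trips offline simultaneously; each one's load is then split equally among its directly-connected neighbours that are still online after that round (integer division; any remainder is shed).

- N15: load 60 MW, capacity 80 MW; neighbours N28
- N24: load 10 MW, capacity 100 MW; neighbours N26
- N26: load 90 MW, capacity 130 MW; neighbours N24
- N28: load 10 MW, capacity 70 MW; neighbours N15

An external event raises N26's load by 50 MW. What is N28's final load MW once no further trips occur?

10

Round 1 — N26 at 140 > 130. N26 trips offline.
  N26 sheds 140 MW to N24: 140 each.
    N24: 10+140 = 150 > 100
Round 2 — N24 trips offline.
  N24 sheds 150 MW: no online neighbours, lost.
No further trips.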